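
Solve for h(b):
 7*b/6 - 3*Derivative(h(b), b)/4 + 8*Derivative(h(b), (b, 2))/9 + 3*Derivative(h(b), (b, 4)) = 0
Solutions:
 h(b) = C1 + C2*exp(b*(-(729 + sqrt(564209))^(1/3) + 32/(729 + sqrt(564209))^(1/3))/36)*sin(sqrt(3)*b*(32/(729 + sqrt(564209))^(1/3) + (729 + sqrt(564209))^(1/3))/36) + C3*exp(b*(-(729 + sqrt(564209))^(1/3) + 32/(729 + sqrt(564209))^(1/3))/36)*cos(sqrt(3)*b*(32/(729 + sqrt(564209))^(1/3) + (729 + sqrt(564209))^(1/3))/36) + C4*exp(-b*(-(729 + sqrt(564209))^(1/3) + 32/(729 + sqrt(564209))^(1/3))/18) + 7*b^2/9 + 448*b/243


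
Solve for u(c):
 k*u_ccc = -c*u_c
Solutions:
 u(c) = C1 + Integral(C2*airyai(c*(-1/k)^(1/3)) + C3*airybi(c*(-1/k)^(1/3)), c)


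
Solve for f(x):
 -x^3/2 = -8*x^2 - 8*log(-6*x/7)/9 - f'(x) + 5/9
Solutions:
 f(x) = C1 + x^4/8 - 8*x^3/3 - 8*x*log(-x)/9 + x*(-8*log(6) + 13 + 8*log(7))/9


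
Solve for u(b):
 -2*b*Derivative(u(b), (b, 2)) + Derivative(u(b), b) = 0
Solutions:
 u(b) = C1 + C2*b^(3/2)


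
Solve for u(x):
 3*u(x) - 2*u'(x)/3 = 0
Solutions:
 u(x) = C1*exp(9*x/2)


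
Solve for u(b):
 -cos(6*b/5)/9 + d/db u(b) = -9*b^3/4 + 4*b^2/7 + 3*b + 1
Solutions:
 u(b) = C1 - 9*b^4/16 + 4*b^3/21 + 3*b^2/2 + b + 5*sin(6*b/5)/54


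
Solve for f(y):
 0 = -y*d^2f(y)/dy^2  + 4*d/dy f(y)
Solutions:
 f(y) = C1 + C2*y^5


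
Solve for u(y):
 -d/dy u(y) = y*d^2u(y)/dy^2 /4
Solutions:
 u(y) = C1 + C2/y^3


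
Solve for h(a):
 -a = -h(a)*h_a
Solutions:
 h(a) = -sqrt(C1 + a^2)
 h(a) = sqrt(C1 + a^2)


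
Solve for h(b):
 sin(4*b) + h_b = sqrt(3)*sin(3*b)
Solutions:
 h(b) = C1 - sqrt(3)*cos(3*b)/3 + cos(4*b)/4


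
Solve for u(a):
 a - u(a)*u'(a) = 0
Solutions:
 u(a) = -sqrt(C1 + a^2)
 u(a) = sqrt(C1 + a^2)


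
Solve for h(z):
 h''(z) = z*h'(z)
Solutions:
 h(z) = C1 + C2*erfi(sqrt(2)*z/2)


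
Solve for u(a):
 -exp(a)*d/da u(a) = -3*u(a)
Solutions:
 u(a) = C1*exp(-3*exp(-a))


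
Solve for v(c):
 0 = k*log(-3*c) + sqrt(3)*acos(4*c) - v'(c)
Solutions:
 v(c) = C1 + c*k*(log(-c) - 1) + c*k*log(3) + sqrt(3)*(c*acos(4*c) - sqrt(1 - 16*c^2)/4)


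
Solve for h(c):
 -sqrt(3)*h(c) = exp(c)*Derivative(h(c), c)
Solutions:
 h(c) = C1*exp(sqrt(3)*exp(-c))


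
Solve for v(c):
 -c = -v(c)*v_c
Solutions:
 v(c) = -sqrt(C1 + c^2)
 v(c) = sqrt(C1 + c^2)


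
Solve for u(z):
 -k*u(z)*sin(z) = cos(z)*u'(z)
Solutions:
 u(z) = C1*exp(k*log(cos(z)))


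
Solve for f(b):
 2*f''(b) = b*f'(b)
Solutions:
 f(b) = C1 + C2*erfi(b/2)


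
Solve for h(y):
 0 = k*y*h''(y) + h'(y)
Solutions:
 h(y) = C1 + y^(((re(k) - 1)*re(k) + im(k)^2)/(re(k)^2 + im(k)^2))*(C2*sin(log(y)*Abs(im(k))/(re(k)^2 + im(k)^2)) + C3*cos(log(y)*im(k)/(re(k)^2 + im(k)^2)))


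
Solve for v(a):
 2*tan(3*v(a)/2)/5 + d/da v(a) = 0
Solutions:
 v(a) = -2*asin(C1*exp(-3*a/5))/3 + 2*pi/3
 v(a) = 2*asin(C1*exp(-3*a/5))/3


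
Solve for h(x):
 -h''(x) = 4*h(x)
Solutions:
 h(x) = C1*sin(2*x) + C2*cos(2*x)


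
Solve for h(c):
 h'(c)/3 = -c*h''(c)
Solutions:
 h(c) = C1 + C2*c^(2/3)


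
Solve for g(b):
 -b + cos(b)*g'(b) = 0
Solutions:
 g(b) = C1 + Integral(b/cos(b), b)


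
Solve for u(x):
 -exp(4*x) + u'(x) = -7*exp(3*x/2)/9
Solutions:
 u(x) = C1 - 14*exp(3*x/2)/27 + exp(4*x)/4


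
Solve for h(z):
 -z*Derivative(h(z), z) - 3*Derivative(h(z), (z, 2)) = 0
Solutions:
 h(z) = C1 + C2*erf(sqrt(6)*z/6)


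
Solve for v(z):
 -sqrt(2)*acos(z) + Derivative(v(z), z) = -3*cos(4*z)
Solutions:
 v(z) = C1 + sqrt(2)*(z*acos(z) - sqrt(1 - z^2)) - 3*sin(4*z)/4


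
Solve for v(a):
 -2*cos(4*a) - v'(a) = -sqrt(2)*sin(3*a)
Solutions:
 v(a) = C1 - sin(4*a)/2 - sqrt(2)*cos(3*a)/3


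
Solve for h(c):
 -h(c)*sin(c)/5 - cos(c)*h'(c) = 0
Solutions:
 h(c) = C1*cos(c)^(1/5)


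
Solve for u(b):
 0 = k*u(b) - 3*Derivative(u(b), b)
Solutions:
 u(b) = C1*exp(b*k/3)


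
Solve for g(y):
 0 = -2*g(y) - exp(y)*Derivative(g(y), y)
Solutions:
 g(y) = C1*exp(2*exp(-y))


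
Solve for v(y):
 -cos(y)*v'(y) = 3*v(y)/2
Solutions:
 v(y) = C1*(sin(y) - 1)^(3/4)/(sin(y) + 1)^(3/4)


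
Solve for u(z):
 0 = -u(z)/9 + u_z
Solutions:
 u(z) = C1*exp(z/9)


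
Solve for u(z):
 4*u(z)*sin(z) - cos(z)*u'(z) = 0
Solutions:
 u(z) = C1/cos(z)^4


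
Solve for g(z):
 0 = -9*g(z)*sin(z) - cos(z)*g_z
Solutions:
 g(z) = C1*cos(z)^9


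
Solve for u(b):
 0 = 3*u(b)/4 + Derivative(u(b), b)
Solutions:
 u(b) = C1*exp(-3*b/4)


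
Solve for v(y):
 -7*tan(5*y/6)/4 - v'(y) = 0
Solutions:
 v(y) = C1 + 21*log(cos(5*y/6))/10


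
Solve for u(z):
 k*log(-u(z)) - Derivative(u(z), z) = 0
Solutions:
 -li(-u(z)) = C1 + k*z


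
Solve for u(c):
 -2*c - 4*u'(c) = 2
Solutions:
 u(c) = C1 - c^2/4 - c/2


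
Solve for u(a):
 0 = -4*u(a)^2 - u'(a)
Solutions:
 u(a) = 1/(C1 + 4*a)


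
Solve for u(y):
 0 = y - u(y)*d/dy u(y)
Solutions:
 u(y) = -sqrt(C1 + y^2)
 u(y) = sqrt(C1 + y^2)


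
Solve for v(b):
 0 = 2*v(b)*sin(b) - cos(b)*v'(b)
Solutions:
 v(b) = C1/cos(b)^2


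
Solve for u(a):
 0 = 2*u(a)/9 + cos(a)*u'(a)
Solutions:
 u(a) = C1*(sin(a) - 1)^(1/9)/(sin(a) + 1)^(1/9)


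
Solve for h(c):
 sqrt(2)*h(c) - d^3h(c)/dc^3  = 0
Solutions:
 h(c) = C3*exp(2^(1/6)*c) + (C1*sin(2^(1/6)*sqrt(3)*c/2) + C2*cos(2^(1/6)*sqrt(3)*c/2))*exp(-2^(1/6)*c/2)


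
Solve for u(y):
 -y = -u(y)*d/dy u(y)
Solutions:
 u(y) = -sqrt(C1 + y^2)
 u(y) = sqrt(C1 + y^2)


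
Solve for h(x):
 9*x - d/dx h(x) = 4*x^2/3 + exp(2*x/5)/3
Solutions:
 h(x) = C1 - 4*x^3/9 + 9*x^2/2 - 5*exp(2*x/5)/6


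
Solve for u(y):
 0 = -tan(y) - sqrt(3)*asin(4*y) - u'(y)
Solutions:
 u(y) = C1 - sqrt(3)*(y*asin(4*y) + sqrt(1 - 16*y^2)/4) + log(cos(y))


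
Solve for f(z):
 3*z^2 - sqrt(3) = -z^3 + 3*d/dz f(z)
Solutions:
 f(z) = C1 + z^4/12 + z^3/3 - sqrt(3)*z/3


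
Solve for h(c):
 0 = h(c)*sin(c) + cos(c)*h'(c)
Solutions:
 h(c) = C1*cos(c)


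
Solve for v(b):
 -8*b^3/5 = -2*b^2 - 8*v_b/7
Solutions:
 v(b) = C1 + 7*b^4/20 - 7*b^3/12


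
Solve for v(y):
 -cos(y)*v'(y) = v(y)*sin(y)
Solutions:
 v(y) = C1*cos(y)


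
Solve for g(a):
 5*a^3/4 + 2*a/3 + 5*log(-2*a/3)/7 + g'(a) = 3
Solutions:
 g(a) = C1 - 5*a^4/16 - a^2/3 - 5*a*log(-a)/7 + a*(-5*log(2) + 5*log(3) + 26)/7


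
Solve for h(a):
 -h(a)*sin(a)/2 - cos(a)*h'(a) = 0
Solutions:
 h(a) = C1*sqrt(cos(a))


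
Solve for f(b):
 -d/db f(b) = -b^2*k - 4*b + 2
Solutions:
 f(b) = C1 + b^3*k/3 + 2*b^2 - 2*b


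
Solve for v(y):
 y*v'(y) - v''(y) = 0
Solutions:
 v(y) = C1 + C2*erfi(sqrt(2)*y/2)


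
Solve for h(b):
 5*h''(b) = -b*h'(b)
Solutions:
 h(b) = C1 + C2*erf(sqrt(10)*b/10)


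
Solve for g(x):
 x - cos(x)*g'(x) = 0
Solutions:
 g(x) = C1 + Integral(x/cos(x), x)


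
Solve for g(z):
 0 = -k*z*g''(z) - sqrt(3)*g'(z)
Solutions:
 g(z) = C1 + z^(((re(k) - sqrt(3))*re(k) + im(k)^2)/(re(k)^2 + im(k)^2))*(C2*sin(sqrt(3)*log(z)*Abs(im(k))/(re(k)^2 + im(k)^2)) + C3*cos(sqrt(3)*log(z)*im(k)/(re(k)^2 + im(k)^2)))


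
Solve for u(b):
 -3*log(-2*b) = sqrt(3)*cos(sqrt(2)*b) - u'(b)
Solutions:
 u(b) = C1 + 3*b*log(-b) - 3*b + 3*b*log(2) + sqrt(6)*sin(sqrt(2)*b)/2


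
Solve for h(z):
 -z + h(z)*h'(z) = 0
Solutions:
 h(z) = -sqrt(C1 + z^2)
 h(z) = sqrt(C1 + z^2)


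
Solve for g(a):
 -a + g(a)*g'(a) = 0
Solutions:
 g(a) = -sqrt(C1 + a^2)
 g(a) = sqrt(C1 + a^2)


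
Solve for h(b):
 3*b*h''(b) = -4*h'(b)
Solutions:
 h(b) = C1 + C2/b^(1/3)


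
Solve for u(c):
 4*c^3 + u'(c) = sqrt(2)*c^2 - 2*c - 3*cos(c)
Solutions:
 u(c) = C1 - c^4 + sqrt(2)*c^3/3 - c^2 - 3*sin(c)


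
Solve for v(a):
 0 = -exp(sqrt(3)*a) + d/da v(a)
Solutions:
 v(a) = C1 + sqrt(3)*exp(sqrt(3)*a)/3


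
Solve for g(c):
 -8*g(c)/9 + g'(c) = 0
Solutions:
 g(c) = C1*exp(8*c/9)


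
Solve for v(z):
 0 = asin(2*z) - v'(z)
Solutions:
 v(z) = C1 + z*asin(2*z) + sqrt(1 - 4*z^2)/2


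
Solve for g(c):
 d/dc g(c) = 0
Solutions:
 g(c) = C1


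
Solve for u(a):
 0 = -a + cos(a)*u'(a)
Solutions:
 u(a) = C1 + Integral(a/cos(a), a)


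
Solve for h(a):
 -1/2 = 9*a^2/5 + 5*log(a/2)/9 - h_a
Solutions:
 h(a) = C1 + 3*a^3/5 + 5*a*log(a)/9 - 5*a*log(2)/9 - a/18


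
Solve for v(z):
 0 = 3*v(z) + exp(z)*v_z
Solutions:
 v(z) = C1*exp(3*exp(-z))


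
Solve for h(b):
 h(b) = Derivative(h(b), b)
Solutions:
 h(b) = C1*exp(b)


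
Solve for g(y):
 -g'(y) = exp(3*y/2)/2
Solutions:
 g(y) = C1 - exp(3*y/2)/3


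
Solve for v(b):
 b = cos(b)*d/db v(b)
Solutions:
 v(b) = C1 + Integral(b/cos(b), b)


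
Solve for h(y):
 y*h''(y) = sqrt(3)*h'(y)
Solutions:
 h(y) = C1 + C2*y^(1 + sqrt(3))


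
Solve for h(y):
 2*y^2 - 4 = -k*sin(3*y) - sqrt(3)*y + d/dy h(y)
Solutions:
 h(y) = C1 - k*cos(3*y)/3 + 2*y^3/3 + sqrt(3)*y^2/2 - 4*y


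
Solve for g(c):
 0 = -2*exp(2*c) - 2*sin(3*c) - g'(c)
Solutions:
 g(c) = C1 - exp(2*c) + 2*cos(3*c)/3


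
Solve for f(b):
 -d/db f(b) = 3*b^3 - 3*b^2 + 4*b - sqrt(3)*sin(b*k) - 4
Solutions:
 f(b) = C1 - 3*b^4/4 + b^3 - 2*b^2 + 4*b - sqrt(3)*cos(b*k)/k


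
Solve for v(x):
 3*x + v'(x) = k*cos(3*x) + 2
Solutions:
 v(x) = C1 + k*sin(3*x)/3 - 3*x^2/2 + 2*x


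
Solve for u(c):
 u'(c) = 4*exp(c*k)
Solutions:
 u(c) = C1 + 4*exp(c*k)/k


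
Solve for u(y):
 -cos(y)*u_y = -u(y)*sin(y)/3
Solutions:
 u(y) = C1/cos(y)^(1/3)


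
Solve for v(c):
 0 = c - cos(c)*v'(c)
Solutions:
 v(c) = C1 + Integral(c/cos(c), c)


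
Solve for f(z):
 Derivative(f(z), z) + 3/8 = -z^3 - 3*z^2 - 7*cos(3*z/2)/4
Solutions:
 f(z) = C1 - z^4/4 - z^3 - 3*z/8 - 7*sin(3*z/2)/6


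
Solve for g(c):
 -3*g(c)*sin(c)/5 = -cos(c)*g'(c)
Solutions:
 g(c) = C1/cos(c)^(3/5)


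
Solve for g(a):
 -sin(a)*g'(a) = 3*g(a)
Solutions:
 g(a) = C1*(cos(a) + 1)^(3/2)/(cos(a) - 1)^(3/2)


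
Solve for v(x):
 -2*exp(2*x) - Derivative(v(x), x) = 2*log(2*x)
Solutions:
 v(x) = C1 - 2*x*log(x) + 2*x*(1 - log(2)) - exp(2*x)


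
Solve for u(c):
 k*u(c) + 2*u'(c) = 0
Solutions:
 u(c) = C1*exp(-c*k/2)


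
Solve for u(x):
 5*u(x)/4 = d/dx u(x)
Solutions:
 u(x) = C1*exp(5*x/4)


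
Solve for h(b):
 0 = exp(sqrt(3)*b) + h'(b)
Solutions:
 h(b) = C1 - sqrt(3)*exp(sqrt(3)*b)/3


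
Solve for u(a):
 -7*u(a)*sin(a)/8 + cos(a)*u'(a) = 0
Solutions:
 u(a) = C1/cos(a)^(7/8)


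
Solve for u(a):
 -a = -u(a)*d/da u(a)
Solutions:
 u(a) = -sqrt(C1 + a^2)
 u(a) = sqrt(C1 + a^2)


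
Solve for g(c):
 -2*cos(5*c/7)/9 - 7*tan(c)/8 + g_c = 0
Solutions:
 g(c) = C1 - 7*log(cos(c))/8 + 14*sin(5*c/7)/45


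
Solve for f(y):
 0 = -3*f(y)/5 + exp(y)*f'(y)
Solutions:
 f(y) = C1*exp(-3*exp(-y)/5)


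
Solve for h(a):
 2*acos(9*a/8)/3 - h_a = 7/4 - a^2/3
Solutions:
 h(a) = C1 + a^3/9 + 2*a*acos(9*a/8)/3 - 7*a/4 - 2*sqrt(64 - 81*a^2)/27


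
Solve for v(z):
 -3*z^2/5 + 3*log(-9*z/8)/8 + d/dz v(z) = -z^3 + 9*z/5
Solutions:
 v(z) = C1 - z^4/4 + z^3/5 + 9*z^2/10 - 3*z*log(-z)/8 + 3*z*(-2*log(3) + 1 + 3*log(2))/8


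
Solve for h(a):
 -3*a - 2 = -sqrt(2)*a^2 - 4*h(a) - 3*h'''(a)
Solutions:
 h(a) = C3*exp(-6^(2/3)*a/3) - sqrt(2)*a^2/4 + 3*a/4 + (C1*sin(2^(2/3)*3^(1/6)*a/2) + C2*cos(2^(2/3)*3^(1/6)*a/2))*exp(6^(2/3)*a/6) + 1/2


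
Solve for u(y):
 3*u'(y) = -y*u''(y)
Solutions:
 u(y) = C1 + C2/y^2


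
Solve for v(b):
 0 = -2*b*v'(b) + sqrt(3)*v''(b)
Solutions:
 v(b) = C1 + C2*erfi(3^(3/4)*b/3)


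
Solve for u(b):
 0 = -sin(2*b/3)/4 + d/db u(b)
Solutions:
 u(b) = C1 - 3*cos(2*b/3)/8


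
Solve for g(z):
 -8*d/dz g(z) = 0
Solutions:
 g(z) = C1


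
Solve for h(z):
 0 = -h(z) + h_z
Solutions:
 h(z) = C1*exp(z)


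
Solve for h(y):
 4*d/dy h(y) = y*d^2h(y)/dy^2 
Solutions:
 h(y) = C1 + C2*y^5


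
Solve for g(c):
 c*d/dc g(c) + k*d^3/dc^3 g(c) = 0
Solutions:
 g(c) = C1 + Integral(C2*airyai(c*(-1/k)^(1/3)) + C3*airybi(c*(-1/k)^(1/3)), c)


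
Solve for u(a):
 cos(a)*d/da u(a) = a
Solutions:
 u(a) = C1 + Integral(a/cos(a), a)


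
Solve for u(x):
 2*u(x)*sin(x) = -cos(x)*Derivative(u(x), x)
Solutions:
 u(x) = C1*cos(x)^2


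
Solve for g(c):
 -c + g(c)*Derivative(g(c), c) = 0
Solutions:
 g(c) = -sqrt(C1 + c^2)
 g(c) = sqrt(C1 + c^2)


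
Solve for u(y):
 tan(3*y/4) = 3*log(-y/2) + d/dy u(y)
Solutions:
 u(y) = C1 - 3*y*log(-y) + 3*y*log(2) + 3*y - 4*log(cos(3*y/4))/3


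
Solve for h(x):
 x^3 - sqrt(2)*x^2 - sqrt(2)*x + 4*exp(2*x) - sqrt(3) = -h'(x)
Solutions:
 h(x) = C1 - x^4/4 + sqrt(2)*x^3/3 + sqrt(2)*x^2/2 + sqrt(3)*x - 2*exp(2*x)


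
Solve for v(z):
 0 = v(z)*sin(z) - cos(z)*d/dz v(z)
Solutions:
 v(z) = C1/cos(z)


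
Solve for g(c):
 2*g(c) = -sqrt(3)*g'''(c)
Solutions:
 g(c) = C3*exp(-2^(1/3)*3^(5/6)*c/3) + (C1*sin(6^(1/3)*c/2) + C2*cos(6^(1/3)*c/2))*exp(2^(1/3)*3^(5/6)*c/6)


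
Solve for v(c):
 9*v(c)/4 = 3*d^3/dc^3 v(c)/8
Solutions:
 v(c) = C3*exp(6^(1/3)*c) + (C1*sin(2^(1/3)*3^(5/6)*c/2) + C2*cos(2^(1/3)*3^(5/6)*c/2))*exp(-6^(1/3)*c/2)


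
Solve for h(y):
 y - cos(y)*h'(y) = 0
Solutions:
 h(y) = C1 + Integral(y/cos(y), y)


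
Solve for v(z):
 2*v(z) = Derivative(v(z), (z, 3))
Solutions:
 v(z) = C3*exp(2^(1/3)*z) + (C1*sin(2^(1/3)*sqrt(3)*z/2) + C2*cos(2^(1/3)*sqrt(3)*z/2))*exp(-2^(1/3)*z/2)


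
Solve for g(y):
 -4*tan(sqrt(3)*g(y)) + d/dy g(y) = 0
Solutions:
 g(y) = sqrt(3)*(pi - asin(C1*exp(4*sqrt(3)*y)))/3
 g(y) = sqrt(3)*asin(C1*exp(4*sqrt(3)*y))/3


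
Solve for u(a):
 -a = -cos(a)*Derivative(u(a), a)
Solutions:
 u(a) = C1 + Integral(a/cos(a), a)


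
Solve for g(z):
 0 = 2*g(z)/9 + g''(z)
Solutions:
 g(z) = C1*sin(sqrt(2)*z/3) + C2*cos(sqrt(2)*z/3)


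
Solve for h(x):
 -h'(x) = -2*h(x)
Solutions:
 h(x) = C1*exp(2*x)


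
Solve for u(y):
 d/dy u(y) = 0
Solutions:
 u(y) = C1


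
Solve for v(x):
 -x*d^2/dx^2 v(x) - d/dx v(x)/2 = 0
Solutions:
 v(x) = C1 + C2*sqrt(x)


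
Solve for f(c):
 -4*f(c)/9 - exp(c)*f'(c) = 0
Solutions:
 f(c) = C1*exp(4*exp(-c)/9)


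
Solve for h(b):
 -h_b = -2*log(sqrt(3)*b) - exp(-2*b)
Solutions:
 h(b) = C1 + 2*b*log(b) + b*(-2 + log(3)) - exp(-2*b)/2


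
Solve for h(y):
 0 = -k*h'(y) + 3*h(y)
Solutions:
 h(y) = C1*exp(3*y/k)


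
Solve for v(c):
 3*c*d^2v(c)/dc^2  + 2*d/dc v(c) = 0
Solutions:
 v(c) = C1 + C2*c^(1/3)


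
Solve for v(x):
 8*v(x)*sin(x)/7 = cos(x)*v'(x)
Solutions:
 v(x) = C1/cos(x)^(8/7)


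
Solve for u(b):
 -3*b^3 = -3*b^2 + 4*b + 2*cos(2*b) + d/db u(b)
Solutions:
 u(b) = C1 - 3*b^4/4 + b^3 - 2*b^2 - sin(2*b)


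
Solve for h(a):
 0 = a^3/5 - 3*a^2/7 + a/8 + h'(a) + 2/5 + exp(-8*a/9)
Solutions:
 h(a) = C1 - a^4/20 + a^3/7 - a^2/16 - 2*a/5 + 9*exp(-8*a/9)/8


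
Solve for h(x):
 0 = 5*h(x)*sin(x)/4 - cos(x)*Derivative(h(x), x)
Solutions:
 h(x) = C1/cos(x)^(5/4)


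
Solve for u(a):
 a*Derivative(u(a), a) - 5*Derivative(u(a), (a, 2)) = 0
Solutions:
 u(a) = C1 + C2*erfi(sqrt(10)*a/10)


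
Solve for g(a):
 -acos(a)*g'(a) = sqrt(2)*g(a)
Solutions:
 g(a) = C1*exp(-sqrt(2)*Integral(1/acos(a), a))


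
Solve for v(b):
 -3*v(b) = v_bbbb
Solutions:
 v(b) = (C1*sin(sqrt(2)*3^(1/4)*b/2) + C2*cos(sqrt(2)*3^(1/4)*b/2))*exp(-sqrt(2)*3^(1/4)*b/2) + (C3*sin(sqrt(2)*3^(1/4)*b/2) + C4*cos(sqrt(2)*3^(1/4)*b/2))*exp(sqrt(2)*3^(1/4)*b/2)


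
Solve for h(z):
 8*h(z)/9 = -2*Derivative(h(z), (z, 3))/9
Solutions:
 h(z) = C3*exp(-2^(2/3)*z) + (C1*sin(2^(2/3)*sqrt(3)*z/2) + C2*cos(2^(2/3)*sqrt(3)*z/2))*exp(2^(2/3)*z/2)


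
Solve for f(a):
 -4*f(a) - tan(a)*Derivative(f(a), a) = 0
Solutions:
 f(a) = C1/sin(a)^4


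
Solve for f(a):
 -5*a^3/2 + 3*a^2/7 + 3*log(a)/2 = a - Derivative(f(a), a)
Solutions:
 f(a) = C1 + 5*a^4/8 - a^3/7 + a^2/2 - 3*a*log(a)/2 + 3*a/2


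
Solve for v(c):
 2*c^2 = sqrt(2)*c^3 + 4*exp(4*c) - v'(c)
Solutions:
 v(c) = C1 + sqrt(2)*c^4/4 - 2*c^3/3 + exp(4*c)


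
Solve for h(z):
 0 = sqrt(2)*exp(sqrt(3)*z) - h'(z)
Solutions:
 h(z) = C1 + sqrt(6)*exp(sqrt(3)*z)/3


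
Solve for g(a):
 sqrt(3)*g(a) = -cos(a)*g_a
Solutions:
 g(a) = C1*(sin(a) - 1)^(sqrt(3)/2)/(sin(a) + 1)^(sqrt(3)/2)


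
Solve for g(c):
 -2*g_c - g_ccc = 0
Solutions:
 g(c) = C1 + C2*sin(sqrt(2)*c) + C3*cos(sqrt(2)*c)


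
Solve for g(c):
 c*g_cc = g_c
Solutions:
 g(c) = C1 + C2*c^2


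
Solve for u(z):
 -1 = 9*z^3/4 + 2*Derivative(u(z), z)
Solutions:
 u(z) = C1 - 9*z^4/32 - z/2


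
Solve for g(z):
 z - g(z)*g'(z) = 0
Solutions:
 g(z) = -sqrt(C1 + z^2)
 g(z) = sqrt(C1 + z^2)


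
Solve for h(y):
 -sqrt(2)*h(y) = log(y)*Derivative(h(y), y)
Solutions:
 h(y) = C1*exp(-sqrt(2)*li(y))


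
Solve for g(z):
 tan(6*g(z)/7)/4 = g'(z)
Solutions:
 g(z) = -7*asin(C1*exp(3*z/14))/6 + 7*pi/6
 g(z) = 7*asin(C1*exp(3*z/14))/6


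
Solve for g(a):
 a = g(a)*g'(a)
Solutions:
 g(a) = -sqrt(C1 + a^2)
 g(a) = sqrt(C1 + a^2)


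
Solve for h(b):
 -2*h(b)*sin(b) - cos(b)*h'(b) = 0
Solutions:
 h(b) = C1*cos(b)^2


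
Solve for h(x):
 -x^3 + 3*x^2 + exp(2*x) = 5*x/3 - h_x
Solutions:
 h(x) = C1 + x^4/4 - x^3 + 5*x^2/6 - exp(2*x)/2


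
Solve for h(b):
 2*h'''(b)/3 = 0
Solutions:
 h(b) = C1 + C2*b + C3*b^2


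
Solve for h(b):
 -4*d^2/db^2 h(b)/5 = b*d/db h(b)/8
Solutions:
 h(b) = C1 + C2*erf(sqrt(5)*b/8)


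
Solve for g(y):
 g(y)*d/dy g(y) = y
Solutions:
 g(y) = -sqrt(C1 + y^2)
 g(y) = sqrt(C1 + y^2)


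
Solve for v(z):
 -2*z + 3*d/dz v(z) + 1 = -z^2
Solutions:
 v(z) = C1 - z^3/9 + z^2/3 - z/3


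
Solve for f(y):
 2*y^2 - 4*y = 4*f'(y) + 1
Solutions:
 f(y) = C1 + y^3/6 - y^2/2 - y/4


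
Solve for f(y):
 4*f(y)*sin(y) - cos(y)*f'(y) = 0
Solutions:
 f(y) = C1/cos(y)^4


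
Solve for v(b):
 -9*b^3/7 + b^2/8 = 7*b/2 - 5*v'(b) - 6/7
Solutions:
 v(b) = C1 + 9*b^4/140 - b^3/120 + 7*b^2/20 - 6*b/35


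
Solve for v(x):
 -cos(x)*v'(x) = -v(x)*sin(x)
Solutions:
 v(x) = C1/cos(x)


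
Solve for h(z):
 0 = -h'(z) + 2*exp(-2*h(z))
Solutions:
 h(z) = log(-sqrt(C1 + 4*z))
 h(z) = log(C1 + 4*z)/2


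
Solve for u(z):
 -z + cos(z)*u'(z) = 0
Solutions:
 u(z) = C1 + Integral(z/cos(z), z)


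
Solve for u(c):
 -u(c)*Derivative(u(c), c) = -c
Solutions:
 u(c) = -sqrt(C1 + c^2)
 u(c) = sqrt(C1 + c^2)


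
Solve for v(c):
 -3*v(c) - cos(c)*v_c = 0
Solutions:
 v(c) = C1*(sin(c) - 1)^(3/2)/(sin(c) + 1)^(3/2)


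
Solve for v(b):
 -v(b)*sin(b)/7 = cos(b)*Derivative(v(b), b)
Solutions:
 v(b) = C1*cos(b)^(1/7)


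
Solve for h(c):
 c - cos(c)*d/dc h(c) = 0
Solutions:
 h(c) = C1 + Integral(c/cos(c), c)


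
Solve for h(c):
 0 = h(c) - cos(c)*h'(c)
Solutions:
 h(c) = C1*sqrt(sin(c) + 1)/sqrt(sin(c) - 1)


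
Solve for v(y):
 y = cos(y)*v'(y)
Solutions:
 v(y) = C1 + Integral(y/cos(y), y)


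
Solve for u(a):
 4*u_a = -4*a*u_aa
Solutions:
 u(a) = C1 + C2*log(a)


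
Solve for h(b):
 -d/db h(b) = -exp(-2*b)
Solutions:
 h(b) = C1 - exp(-2*b)/2


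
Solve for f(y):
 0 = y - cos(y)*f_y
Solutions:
 f(y) = C1 + Integral(y/cos(y), y)


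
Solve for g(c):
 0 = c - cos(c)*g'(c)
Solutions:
 g(c) = C1 + Integral(c/cos(c), c)


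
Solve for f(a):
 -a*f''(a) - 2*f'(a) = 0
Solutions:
 f(a) = C1 + C2/a


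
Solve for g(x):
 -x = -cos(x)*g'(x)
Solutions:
 g(x) = C1 + Integral(x/cos(x), x)


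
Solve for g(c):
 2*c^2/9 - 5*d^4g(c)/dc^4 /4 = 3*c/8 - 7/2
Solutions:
 g(c) = C1 + C2*c + C3*c^2 + C4*c^3 + c^6/2025 - c^5/400 + 7*c^4/60


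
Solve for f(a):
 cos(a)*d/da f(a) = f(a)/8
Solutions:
 f(a) = C1*(sin(a) + 1)^(1/16)/(sin(a) - 1)^(1/16)


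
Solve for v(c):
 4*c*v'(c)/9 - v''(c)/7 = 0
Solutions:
 v(c) = C1 + C2*erfi(sqrt(14)*c/3)


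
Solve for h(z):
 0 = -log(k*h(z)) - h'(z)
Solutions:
 li(k*h(z))/k = C1 - z


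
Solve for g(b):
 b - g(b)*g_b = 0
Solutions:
 g(b) = -sqrt(C1 + b^2)
 g(b) = sqrt(C1 + b^2)


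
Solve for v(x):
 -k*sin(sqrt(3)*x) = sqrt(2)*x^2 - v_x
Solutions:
 v(x) = C1 - sqrt(3)*k*cos(sqrt(3)*x)/3 + sqrt(2)*x^3/3


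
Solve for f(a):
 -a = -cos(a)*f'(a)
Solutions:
 f(a) = C1 + Integral(a/cos(a), a)


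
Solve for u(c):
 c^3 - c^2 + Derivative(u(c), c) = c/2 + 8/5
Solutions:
 u(c) = C1 - c^4/4 + c^3/3 + c^2/4 + 8*c/5


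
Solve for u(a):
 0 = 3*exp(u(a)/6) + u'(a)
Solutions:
 u(a) = 6*log(1/(C1 + 3*a)) + 6*log(6)


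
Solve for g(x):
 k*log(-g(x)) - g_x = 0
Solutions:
 -li(-g(x)) = C1 + k*x


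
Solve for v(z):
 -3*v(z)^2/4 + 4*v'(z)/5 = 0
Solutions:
 v(z) = -16/(C1 + 15*z)


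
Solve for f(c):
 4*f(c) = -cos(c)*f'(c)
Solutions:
 f(c) = C1*(sin(c)^2 - 2*sin(c) + 1)/(sin(c)^2 + 2*sin(c) + 1)


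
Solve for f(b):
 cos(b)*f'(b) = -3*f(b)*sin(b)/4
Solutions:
 f(b) = C1*cos(b)^(3/4)


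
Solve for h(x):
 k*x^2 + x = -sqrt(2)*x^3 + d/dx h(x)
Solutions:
 h(x) = C1 + k*x^3/3 + sqrt(2)*x^4/4 + x^2/2


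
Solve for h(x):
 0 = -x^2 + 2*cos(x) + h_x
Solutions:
 h(x) = C1 + x^3/3 - 2*sin(x)


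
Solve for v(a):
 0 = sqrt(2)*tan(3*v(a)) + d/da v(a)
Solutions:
 v(a) = -asin(C1*exp(-3*sqrt(2)*a))/3 + pi/3
 v(a) = asin(C1*exp(-3*sqrt(2)*a))/3


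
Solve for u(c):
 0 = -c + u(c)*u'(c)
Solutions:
 u(c) = -sqrt(C1 + c^2)
 u(c) = sqrt(C1 + c^2)


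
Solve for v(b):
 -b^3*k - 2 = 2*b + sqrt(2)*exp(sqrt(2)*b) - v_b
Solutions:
 v(b) = C1 + b^4*k/4 + b^2 + 2*b + exp(sqrt(2)*b)


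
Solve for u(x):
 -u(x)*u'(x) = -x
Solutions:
 u(x) = -sqrt(C1 + x^2)
 u(x) = sqrt(C1 + x^2)


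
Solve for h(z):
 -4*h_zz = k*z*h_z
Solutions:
 h(z) = Piecewise((-sqrt(2)*sqrt(pi)*C1*erf(sqrt(2)*sqrt(k)*z/4)/sqrt(k) - C2, (k > 0) | (k < 0)), (-C1*z - C2, True))


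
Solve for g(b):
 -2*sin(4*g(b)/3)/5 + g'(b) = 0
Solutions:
 -2*b/5 + 3*log(cos(4*g(b)/3) - 1)/8 - 3*log(cos(4*g(b)/3) + 1)/8 = C1


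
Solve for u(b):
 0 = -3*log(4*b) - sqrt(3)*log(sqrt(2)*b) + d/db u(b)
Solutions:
 u(b) = C1 + sqrt(3)*b*log(b) + 3*b*log(b) - 3*b - sqrt(3)*b + b*log(2^(sqrt(3)/2 + 6))


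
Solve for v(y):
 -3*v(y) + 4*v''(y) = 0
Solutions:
 v(y) = C1*exp(-sqrt(3)*y/2) + C2*exp(sqrt(3)*y/2)


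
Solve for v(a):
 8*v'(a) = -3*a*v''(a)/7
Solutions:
 v(a) = C1 + C2/a^(53/3)


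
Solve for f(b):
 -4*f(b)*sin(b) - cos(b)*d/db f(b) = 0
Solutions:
 f(b) = C1*cos(b)^4


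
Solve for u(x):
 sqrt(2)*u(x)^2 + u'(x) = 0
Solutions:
 u(x) = 1/(C1 + sqrt(2)*x)


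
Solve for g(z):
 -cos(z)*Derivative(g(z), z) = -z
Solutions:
 g(z) = C1 + Integral(z/cos(z), z)


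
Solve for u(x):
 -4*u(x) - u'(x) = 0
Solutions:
 u(x) = C1*exp(-4*x)


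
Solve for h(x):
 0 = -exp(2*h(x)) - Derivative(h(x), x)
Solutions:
 h(x) = log(-sqrt(-1/(C1 - x))) - log(2)/2
 h(x) = log(-1/(C1 - x))/2 - log(2)/2


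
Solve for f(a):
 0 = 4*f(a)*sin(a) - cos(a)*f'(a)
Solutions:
 f(a) = C1/cos(a)^4


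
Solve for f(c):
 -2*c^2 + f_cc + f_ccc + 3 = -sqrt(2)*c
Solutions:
 f(c) = C1 + C2*c + C3*exp(-c) + c^4/6 + c^3*(-4 - sqrt(2))/6 + c^2*(1 + sqrt(2))/2


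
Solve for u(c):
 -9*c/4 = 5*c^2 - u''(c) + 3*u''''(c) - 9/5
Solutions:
 u(c) = C1 + C2*c + C3*exp(-sqrt(3)*c/3) + C4*exp(sqrt(3)*c/3) + 5*c^4/12 + 3*c^3/8 + 141*c^2/10


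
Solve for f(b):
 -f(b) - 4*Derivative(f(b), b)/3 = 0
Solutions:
 f(b) = C1*exp(-3*b/4)


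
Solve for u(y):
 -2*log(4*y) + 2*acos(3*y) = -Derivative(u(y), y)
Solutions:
 u(y) = C1 + 2*y*log(y) - 2*y*acos(3*y) - 2*y + 4*y*log(2) + 2*sqrt(1 - 9*y^2)/3


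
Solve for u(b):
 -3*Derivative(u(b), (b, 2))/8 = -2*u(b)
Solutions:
 u(b) = C1*exp(-4*sqrt(3)*b/3) + C2*exp(4*sqrt(3)*b/3)


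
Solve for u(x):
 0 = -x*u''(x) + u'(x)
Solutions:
 u(x) = C1 + C2*x^2


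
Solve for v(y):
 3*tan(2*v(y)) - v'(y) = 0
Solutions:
 v(y) = -asin(C1*exp(6*y))/2 + pi/2
 v(y) = asin(C1*exp(6*y))/2


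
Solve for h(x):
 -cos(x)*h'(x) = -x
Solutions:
 h(x) = C1 + Integral(x/cos(x), x)


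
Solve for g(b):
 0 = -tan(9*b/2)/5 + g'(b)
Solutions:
 g(b) = C1 - 2*log(cos(9*b/2))/45


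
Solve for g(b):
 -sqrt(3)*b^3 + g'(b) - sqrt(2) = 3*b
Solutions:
 g(b) = C1 + sqrt(3)*b^4/4 + 3*b^2/2 + sqrt(2)*b


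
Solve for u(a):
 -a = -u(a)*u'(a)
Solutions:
 u(a) = -sqrt(C1 + a^2)
 u(a) = sqrt(C1 + a^2)


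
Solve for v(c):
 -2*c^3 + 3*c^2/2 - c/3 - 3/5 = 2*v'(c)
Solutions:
 v(c) = C1 - c^4/4 + c^3/4 - c^2/12 - 3*c/10


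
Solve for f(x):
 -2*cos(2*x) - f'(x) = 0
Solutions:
 f(x) = C1 - sin(2*x)


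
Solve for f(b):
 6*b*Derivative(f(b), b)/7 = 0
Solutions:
 f(b) = C1


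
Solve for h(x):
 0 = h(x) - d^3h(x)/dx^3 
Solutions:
 h(x) = C3*exp(x) + (C1*sin(sqrt(3)*x/2) + C2*cos(sqrt(3)*x/2))*exp(-x/2)


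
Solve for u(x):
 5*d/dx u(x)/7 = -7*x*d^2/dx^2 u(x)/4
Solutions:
 u(x) = C1 + C2*x^(29/49)


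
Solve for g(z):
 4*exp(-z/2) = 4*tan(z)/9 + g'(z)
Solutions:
 g(z) = C1 - 2*log(tan(z)^2 + 1)/9 - 8*exp(-z/2)


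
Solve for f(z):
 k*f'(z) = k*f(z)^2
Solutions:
 f(z) = -1/(C1 + z)


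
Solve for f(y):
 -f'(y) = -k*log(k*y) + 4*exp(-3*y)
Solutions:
 f(y) = C1 + k*y*log(k*y) - k*y + 4*exp(-3*y)/3


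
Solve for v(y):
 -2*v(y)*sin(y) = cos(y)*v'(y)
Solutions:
 v(y) = C1*cos(y)^2


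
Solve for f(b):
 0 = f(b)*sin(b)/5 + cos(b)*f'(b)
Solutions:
 f(b) = C1*cos(b)^(1/5)


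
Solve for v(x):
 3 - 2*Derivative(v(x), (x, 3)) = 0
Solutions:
 v(x) = C1 + C2*x + C3*x^2 + x^3/4


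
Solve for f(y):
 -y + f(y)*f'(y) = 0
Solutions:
 f(y) = -sqrt(C1 + y^2)
 f(y) = sqrt(C1 + y^2)


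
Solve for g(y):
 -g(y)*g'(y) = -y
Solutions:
 g(y) = -sqrt(C1 + y^2)
 g(y) = sqrt(C1 + y^2)


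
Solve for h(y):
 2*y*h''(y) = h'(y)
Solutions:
 h(y) = C1 + C2*y^(3/2)


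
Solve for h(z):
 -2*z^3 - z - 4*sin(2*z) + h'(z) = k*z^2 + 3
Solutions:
 h(z) = C1 + k*z^3/3 + z^4/2 + z^2/2 + 3*z - 2*cos(2*z)


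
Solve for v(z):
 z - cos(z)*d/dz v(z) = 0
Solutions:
 v(z) = C1 + Integral(z/cos(z), z)


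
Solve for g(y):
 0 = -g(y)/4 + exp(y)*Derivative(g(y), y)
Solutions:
 g(y) = C1*exp(-exp(-y)/4)


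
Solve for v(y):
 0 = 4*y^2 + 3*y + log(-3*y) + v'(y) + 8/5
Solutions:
 v(y) = C1 - 4*y^3/3 - 3*y^2/2 - y*log(-y) + y*(-log(3) - 3/5)


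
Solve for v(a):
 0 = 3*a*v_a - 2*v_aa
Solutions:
 v(a) = C1 + C2*erfi(sqrt(3)*a/2)


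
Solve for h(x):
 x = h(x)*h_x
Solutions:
 h(x) = -sqrt(C1 + x^2)
 h(x) = sqrt(C1 + x^2)


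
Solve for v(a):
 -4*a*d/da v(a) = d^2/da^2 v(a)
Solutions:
 v(a) = C1 + C2*erf(sqrt(2)*a)


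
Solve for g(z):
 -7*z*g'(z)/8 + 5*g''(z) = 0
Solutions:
 g(z) = C1 + C2*erfi(sqrt(35)*z/20)


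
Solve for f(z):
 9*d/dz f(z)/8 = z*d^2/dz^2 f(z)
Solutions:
 f(z) = C1 + C2*z^(17/8)


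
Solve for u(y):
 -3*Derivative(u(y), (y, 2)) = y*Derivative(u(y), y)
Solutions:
 u(y) = C1 + C2*erf(sqrt(6)*y/6)


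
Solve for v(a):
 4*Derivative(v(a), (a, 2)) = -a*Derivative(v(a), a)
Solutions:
 v(a) = C1 + C2*erf(sqrt(2)*a/4)


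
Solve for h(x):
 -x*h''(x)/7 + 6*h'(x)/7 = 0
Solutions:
 h(x) = C1 + C2*x^7


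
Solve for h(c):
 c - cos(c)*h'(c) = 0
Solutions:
 h(c) = C1 + Integral(c/cos(c), c)


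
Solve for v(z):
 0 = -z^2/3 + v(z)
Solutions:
 v(z) = z^2/3


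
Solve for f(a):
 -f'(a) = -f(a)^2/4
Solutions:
 f(a) = -4/(C1 + a)


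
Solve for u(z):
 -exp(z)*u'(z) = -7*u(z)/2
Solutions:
 u(z) = C1*exp(-7*exp(-z)/2)


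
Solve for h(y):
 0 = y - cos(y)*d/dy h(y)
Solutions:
 h(y) = C1 + Integral(y/cos(y), y)


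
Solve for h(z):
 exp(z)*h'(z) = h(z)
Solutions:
 h(z) = C1*exp(-exp(-z))


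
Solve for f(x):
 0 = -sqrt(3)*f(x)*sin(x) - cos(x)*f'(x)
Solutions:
 f(x) = C1*cos(x)^(sqrt(3))


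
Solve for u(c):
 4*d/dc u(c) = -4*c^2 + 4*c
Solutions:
 u(c) = C1 - c^3/3 + c^2/2


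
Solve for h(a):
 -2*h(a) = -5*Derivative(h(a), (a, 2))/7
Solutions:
 h(a) = C1*exp(-sqrt(70)*a/5) + C2*exp(sqrt(70)*a/5)


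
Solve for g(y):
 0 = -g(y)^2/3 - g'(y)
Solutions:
 g(y) = 3/(C1 + y)


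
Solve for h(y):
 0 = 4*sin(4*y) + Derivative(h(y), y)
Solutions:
 h(y) = C1 + cos(4*y)


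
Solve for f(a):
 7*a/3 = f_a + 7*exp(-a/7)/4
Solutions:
 f(a) = C1 + 7*a^2/6 + 49*exp(-a/7)/4


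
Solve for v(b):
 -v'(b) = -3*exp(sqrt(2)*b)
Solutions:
 v(b) = C1 + 3*sqrt(2)*exp(sqrt(2)*b)/2


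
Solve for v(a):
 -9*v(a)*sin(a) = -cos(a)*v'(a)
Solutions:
 v(a) = C1/cos(a)^9


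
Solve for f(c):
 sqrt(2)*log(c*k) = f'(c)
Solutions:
 f(c) = C1 + sqrt(2)*c*log(c*k) - sqrt(2)*c


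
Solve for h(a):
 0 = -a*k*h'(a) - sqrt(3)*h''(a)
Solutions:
 h(a) = Piecewise((-sqrt(2)*3^(1/4)*sqrt(pi)*C1*erf(sqrt(2)*3^(3/4)*a*sqrt(k)/6)/(2*sqrt(k)) - C2, (k > 0) | (k < 0)), (-C1*a - C2, True))


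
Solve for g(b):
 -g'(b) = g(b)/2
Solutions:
 g(b) = C1*exp(-b/2)


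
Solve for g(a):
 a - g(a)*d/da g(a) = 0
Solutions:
 g(a) = -sqrt(C1 + a^2)
 g(a) = sqrt(C1 + a^2)


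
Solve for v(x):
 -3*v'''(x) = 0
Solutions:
 v(x) = C1 + C2*x + C3*x^2


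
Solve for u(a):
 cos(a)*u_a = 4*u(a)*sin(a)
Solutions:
 u(a) = C1/cos(a)^4


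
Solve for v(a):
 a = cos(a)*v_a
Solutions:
 v(a) = C1 + Integral(a/cos(a), a)


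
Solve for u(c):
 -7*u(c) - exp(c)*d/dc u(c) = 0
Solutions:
 u(c) = C1*exp(7*exp(-c))


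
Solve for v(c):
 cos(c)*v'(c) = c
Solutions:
 v(c) = C1 + Integral(c/cos(c), c)


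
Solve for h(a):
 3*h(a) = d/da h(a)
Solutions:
 h(a) = C1*exp(3*a)


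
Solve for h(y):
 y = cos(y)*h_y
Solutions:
 h(y) = C1 + Integral(y/cos(y), y)


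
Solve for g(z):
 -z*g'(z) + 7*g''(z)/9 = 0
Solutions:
 g(z) = C1 + C2*erfi(3*sqrt(14)*z/14)


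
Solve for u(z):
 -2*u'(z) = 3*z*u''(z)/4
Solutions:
 u(z) = C1 + C2/z^(5/3)


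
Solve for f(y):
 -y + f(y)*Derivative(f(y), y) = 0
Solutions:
 f(y) = -sqrt(C1 + y^2)
 f(y) = sqrt(C1 + y^2)


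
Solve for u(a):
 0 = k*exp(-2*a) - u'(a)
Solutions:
 u(a) = C1 - k*exp(-2*a)/2


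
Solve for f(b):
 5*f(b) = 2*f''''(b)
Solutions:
 f(b) = C1*exp(-2^(3/4)*5^(1/4)*b/2) + C2*exp(2^(3/4)*5^(1/4)*b/2) + C3*sin(2^(3/4)*5^(1/4)*b/2) + C4*cos(2^(3/4)*5^(1/4)*b/2)


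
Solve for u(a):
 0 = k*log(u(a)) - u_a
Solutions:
 li(u(a)) = C1 + a*k


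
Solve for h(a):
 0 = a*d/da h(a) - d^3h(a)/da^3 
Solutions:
 h(a) = C1 + Integral(C2*airyai(a) + C3*airybi(a), a)


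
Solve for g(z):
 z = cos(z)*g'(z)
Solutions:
 g(z) = C1 + Integral(z/cos(z), z)


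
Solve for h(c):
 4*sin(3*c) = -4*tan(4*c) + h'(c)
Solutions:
 h(c) = C1 - log(cos(4*c)) - 4*cos(3*c)/3


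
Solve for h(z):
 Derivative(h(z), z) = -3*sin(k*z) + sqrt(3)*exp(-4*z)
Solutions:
 h(z) = C1 - sqrt(3)*exp(-4*z)/4 + 3*cos(k*z)/k


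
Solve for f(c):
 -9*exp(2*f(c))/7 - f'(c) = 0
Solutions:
 f(c) = log(-sqrt(1/(C1 + 9*c))) - log(2) + log(14)/2
 f(c) = log(1/(C1 + 9*c))/2 - log(2) + log(14)/2


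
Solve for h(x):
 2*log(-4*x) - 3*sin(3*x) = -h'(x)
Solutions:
 h(x) = C1 - 2*x*log(-x) - 4*x*log(2) + 2*x - cos(3*x)


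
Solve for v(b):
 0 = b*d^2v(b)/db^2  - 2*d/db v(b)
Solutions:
 v(b) = C1 + C2*b^3


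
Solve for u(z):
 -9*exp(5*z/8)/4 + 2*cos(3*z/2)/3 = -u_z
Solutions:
 u(z) = C1 + 18*exp(5*z/8)/5 - 4*sin(3*z/2)/9


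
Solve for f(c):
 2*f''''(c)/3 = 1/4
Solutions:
 f(c) = C1 + C2*c + C3*c^2 + C4*c^3 + c^4/64


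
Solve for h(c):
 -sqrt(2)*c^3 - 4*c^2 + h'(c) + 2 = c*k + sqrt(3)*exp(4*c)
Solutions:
 h(c) = C1 + sqrt(2)*c^4/4 + 4*c^3/3 + c^2*k/2 - 2*c + sqrt(3)*exp(4*c)/4


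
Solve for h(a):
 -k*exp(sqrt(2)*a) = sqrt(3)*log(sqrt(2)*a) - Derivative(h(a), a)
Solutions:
 h(a) = C1 + sqrt(3)*a*log(a) + sqrt(3)*a*(-1 + log(2)/2) + sqrt(2)*k*exp(sqrt(2)*a)/2


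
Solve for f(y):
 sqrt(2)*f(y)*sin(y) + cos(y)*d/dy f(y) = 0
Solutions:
 f(y) = C1*cos(y)^(sqrt(2))


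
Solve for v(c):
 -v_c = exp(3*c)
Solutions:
 v(c) = C1 - exp(3*c)/3


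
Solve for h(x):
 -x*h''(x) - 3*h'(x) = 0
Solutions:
 h(x) = C1 + C2/x^2


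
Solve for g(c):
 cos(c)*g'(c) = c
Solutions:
 g(c) = C1 + Integral(c/cos(c), c)


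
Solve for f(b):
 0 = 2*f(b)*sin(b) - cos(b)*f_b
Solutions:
 f(b) = C1/cos(b)^2


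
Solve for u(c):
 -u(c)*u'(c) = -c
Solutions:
 u(c) = -sqrt(C1 + c^2)
 u(c) = sqrt(C1 + c^2)


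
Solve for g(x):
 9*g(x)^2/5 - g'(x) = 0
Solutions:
 g(x) = -5/(C1 + 9*x)


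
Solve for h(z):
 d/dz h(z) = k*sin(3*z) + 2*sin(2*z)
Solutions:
 h(z) = C1 - k*cos(3*z)/3 - cos(2*z)


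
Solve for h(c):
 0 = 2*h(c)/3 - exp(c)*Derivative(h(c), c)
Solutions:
 h(c) = C1*exp(-2*exp(-c)/3)


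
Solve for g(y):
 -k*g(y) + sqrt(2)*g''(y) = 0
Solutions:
 g(y) = C1*exp(-2^(3/4)*sqrt(k)*y/2) + C2*exp(2^(3/4)*sqrt(k)*y/2)


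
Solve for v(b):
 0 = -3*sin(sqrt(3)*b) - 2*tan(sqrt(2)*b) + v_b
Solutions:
 v(b) = C1 - sqrt(2)*log(cos(sqrt(2)*b)) - sqrt(3)*cos(sqrt(3)*b)


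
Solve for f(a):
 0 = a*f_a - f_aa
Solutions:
 f(a) = C1 + C2*erfi(sqrt(2)*a/2)


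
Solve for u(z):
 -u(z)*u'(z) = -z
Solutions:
 u(z) = -sqrt(C1 + z^2)
 u(z) = sqrt(C1 + z^2)


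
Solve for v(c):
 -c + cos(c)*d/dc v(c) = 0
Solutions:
 v(c) = C1 + Integral(c/cos(c), c)


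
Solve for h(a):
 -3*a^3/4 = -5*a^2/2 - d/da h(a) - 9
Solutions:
 h(a) = C1 + 3*a^4/16 - 5*a^3/6 - 9*a


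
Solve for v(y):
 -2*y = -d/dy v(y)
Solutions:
 v(y) = C1 + y^2


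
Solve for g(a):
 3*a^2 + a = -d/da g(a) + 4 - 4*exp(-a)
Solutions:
 g(a) = C1 - a^3 - a^2/2 + 4*a + 4*exp(-a)


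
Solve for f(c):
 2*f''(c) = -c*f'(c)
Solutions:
 f(c) = C1 + C2*erf(c/2)


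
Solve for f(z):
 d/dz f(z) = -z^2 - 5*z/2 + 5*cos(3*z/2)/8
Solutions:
 f(z) = C1 - z^3/3 - 5*z^2/4 + 5*sin(3*z/2)/12


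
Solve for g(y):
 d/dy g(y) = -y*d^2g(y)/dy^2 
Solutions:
 g(y) = C1 + C2*log(y)


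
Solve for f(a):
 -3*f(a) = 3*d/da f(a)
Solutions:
 f(a) = C1*exp(-a)


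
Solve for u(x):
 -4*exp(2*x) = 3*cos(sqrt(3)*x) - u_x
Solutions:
 u(x) = C1 + 2*exp(2*x) + sqrt(3)*sin(sqrt(3)*x)


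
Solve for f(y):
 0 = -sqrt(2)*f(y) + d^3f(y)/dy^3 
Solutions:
 f(y) = C3*exp(2^(1/6)*y) + (C1*sin(2^(1/6)*sqrt(3)*y/2) + C2*cos(2^(1/6)*sqrt(3)*y/2))*exp(-2^(1/6)*y/2)


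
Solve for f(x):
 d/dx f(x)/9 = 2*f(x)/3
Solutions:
 f(x) = C1*exp(6*x)


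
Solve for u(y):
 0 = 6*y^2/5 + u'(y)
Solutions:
 u(y) = C1 - 2*y^3/5


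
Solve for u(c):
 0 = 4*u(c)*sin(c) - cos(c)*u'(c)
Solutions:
 u(c) = C1/cos(c)^4


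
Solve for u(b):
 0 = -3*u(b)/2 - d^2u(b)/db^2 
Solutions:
 u(b) = C1*sin(sqrt(6)*b/2) + C2*cos(sqrt(6)*b/2)


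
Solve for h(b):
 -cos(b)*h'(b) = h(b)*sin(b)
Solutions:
 h(b) = C1*cos(b)


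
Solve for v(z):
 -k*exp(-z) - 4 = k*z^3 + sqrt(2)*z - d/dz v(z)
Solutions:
 v(z) = C1 + k*z^4/4 - k*exp(-z) + sqrt(2)*z^2/2 + 4*z


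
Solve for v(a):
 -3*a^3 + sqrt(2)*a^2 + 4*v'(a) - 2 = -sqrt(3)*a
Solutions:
 v(a) = C1 + 3*a^4/16 - sqrt(2)*a^3/12 - sqrt(3)*a^2/8 + a/2


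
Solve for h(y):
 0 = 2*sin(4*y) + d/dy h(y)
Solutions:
 h(y) = C1 + cos(4*y)/2


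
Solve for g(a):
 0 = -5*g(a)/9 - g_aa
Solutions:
 g(a) = C1*sin(sqrt(5)*a/3) + C2*cos(sqrt(5)*a/3)


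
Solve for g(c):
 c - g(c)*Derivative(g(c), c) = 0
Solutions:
 g(c) = -sqrt(C1 + c^2)
 g(c) = sqrt(C1 + c^2)


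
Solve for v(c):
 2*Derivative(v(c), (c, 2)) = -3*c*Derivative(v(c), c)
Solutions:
 v(c) = C1 + C2*erf(sqrt(3)*c/2)


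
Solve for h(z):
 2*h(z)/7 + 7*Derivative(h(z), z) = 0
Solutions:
 h(z) = C1*exp(-2*z/49)


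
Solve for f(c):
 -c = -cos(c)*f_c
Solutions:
 f(c) = C1 + Integral(c/cos(c), c)


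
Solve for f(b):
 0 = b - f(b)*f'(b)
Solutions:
 f(b) = -sqrt(C1 + b^2)
 f(b) = sqrt(C1 + b^2)


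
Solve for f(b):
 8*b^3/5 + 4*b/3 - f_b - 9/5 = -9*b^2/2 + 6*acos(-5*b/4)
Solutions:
 f(b) = C1 + 2*b^4/5 + 3*b^3/2 + 2*b^2/3 - 6*b*acos(-5*b/4) - 9*b/5 - 6*sqrt(16 - 25*b^2)/5


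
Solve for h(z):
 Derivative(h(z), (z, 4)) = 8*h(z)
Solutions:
 h(z) = C1*exp(-2^(3/4)*z) + C2*exp(2^(3/4)*z) + C3*sin(2^(3/4)*z) + C4*cos(2^(3/4)*z)


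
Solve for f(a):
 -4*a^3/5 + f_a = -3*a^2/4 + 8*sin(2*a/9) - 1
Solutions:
 f(a) = C1 + a^4/5 - a^3/4 - a - 36*cos(2*a/9)


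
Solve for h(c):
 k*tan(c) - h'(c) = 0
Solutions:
 h(c) = C1 - k*log(cos(c))


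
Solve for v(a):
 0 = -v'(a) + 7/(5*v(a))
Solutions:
 v(a) = -sqrt(C1 + 70*a)/5
 v(a) = sqrt(C1 + 70*a)/5


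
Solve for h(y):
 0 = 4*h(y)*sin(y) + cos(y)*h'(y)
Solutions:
 h(y) = C1*cos(y)^4


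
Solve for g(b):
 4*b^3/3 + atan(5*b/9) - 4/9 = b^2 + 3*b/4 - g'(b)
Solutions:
 g(b) = C1 - b^4/3 + b^3/3 + 3*b^2/8 - b*atan(5*b/9) + 4*b/9 + 9*log(25*b^2 + 81)/10


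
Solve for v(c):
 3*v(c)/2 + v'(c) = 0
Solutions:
 v(c) = C1*exp(-3*c/2)


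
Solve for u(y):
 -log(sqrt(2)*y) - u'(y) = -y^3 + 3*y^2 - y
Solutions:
 u(y) = C1 + y^4/4 - y^3 + y^2/2 - y*log(y) - y*log(2)/2 + y


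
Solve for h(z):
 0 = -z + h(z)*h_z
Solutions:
 h(z) = -sqrt(C1 + z^2)
 h(z) = sqrt(C1 + z^2)


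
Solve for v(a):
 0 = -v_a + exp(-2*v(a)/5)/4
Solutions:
 v(a) = 5*log(-sqrt(C1 + a)) - 5*log(10)/2
 v(a) = 5*log(C1 + a/10)/2


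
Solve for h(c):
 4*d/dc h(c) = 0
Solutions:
 h(c) = C1


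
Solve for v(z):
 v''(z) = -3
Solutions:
 v(z) = C1 + C2*z - 3*z^2/2


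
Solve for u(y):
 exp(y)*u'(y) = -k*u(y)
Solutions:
 u(y) = C1*exp(k*exp(-y))


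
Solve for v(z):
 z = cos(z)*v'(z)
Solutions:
 v(z) = C1 + Integral(z/cos(z), z)


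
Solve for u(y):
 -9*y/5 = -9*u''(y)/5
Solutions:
 u(y) = C1 + C2*y + y^3/6


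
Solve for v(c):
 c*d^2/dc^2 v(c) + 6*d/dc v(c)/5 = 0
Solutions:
 v(c) = C1 + C2/c^(1/5)


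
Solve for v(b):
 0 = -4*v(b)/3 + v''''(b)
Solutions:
 v(b) = C1*exp(-sqrt(2)*3^(3/4)*b/3) + C2*exp(sqrt(2)*3^(3/4)*b/3) + C3*sin(sqrt(2)*3^(3/4)*b/3) + C4*cos(sqrt(2)*3^(3/4)*b/3)


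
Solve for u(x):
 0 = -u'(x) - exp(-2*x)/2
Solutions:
 u(x) = C1 + exp(-2*x)/4


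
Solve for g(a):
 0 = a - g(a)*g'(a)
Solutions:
 g(a) = -sqrt(C1 + a^2)
 g(a) = sqrt(C1 + a^2)


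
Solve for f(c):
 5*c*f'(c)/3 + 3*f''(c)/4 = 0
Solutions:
 f(c) = C1 + C2*erf(sqrt(10)*c/3)


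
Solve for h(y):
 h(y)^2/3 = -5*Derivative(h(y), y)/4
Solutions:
 h(y) = 15/(C1 + 4*y)


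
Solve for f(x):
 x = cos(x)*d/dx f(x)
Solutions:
 f(x) = C1 + Integral(x/cos(x), x)


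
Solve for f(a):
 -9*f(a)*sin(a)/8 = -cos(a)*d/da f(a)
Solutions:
 f(a) = C1/cos(a)^(9/8)


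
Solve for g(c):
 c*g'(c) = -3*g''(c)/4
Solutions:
 g(c) = C1 + C2*erf(sqrt(6)*c/3)


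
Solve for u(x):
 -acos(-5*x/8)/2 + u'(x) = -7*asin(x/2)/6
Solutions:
 u(x) = C1 + x*acos(-5*x/8)/2 - 7*x*asin(x/2)/6 - 7*sqrt(4 - x^2)/6 + sqrt(64 - 25*x^2)/10


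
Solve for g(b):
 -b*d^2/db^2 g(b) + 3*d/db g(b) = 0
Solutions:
 g(b) = C1 + C2*b^4


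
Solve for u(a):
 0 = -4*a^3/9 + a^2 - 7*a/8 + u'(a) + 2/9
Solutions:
 u(a) = C1 + a^4/9 - a^3/3 + 7*a^2/16 - 2*a/9


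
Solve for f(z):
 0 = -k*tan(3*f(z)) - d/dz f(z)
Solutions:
 f(z) = -asin(C1*exp(-3*k*z))/3 + pi/3
 f(z) = asin(C1*exp(-3*k*z))/3


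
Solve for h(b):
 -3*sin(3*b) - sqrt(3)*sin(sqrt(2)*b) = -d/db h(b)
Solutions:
 h(b) = C1 - cos(3*b) - sqrt(6)*cos(sqrt(2)*b)/2
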